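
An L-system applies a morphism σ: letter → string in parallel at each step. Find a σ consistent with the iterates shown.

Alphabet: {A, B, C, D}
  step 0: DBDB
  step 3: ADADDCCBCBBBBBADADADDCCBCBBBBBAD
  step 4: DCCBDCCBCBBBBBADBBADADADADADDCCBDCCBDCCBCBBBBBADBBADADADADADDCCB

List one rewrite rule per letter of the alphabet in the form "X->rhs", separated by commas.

A->DC, B->AD, C->BB, D->CB

  step 3 ⇒ step 4: ADADDCCBCBBBBBADADADDCCBCBBBBBAD ⇒ DC·CB·DC·CB·CB·BB·BB·AD·BB·AD·AD·AD·AD·AD·DC·CB·DC·CB·DC·CB·CB·BB·BB·AD·BB·AD·AD·AD·AD·AD·DC·CB
    A ↦ DC
    B ↦ AD
    C ↦ BB
    D ↦ CB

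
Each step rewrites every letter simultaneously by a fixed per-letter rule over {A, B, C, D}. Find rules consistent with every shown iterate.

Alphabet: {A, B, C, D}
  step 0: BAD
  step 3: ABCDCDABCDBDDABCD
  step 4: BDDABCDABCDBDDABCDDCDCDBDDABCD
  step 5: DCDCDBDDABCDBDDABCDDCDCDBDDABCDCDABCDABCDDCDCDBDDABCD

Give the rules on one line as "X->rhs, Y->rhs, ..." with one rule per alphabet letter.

A->BD, B->D, C->AB, D->CD

  step 4 ⇒ step 5: BDDABCDABCDBDDABCDDCDCDBDDABCD ⇒ D·CD·CD·BD·D·AB·CD·BD·D·AB·CD·D·CD·CD·BD·D·AB·CD·CD·AB·CD·AB·CD·D·CD·CD·BD·D·AB·CD
    A ↦ BD
    B ↦ D
    C ↦ AB
    D ↦ CD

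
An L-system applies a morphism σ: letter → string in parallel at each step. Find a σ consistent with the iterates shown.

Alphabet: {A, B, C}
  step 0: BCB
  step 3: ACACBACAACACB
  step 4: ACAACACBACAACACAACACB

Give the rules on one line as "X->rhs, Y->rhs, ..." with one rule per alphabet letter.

  step 3 ⇒ step 4: ACACBACAACACB ⇒ AC·A·AC·A·CB·AC·A·AC·AC·A·AC·A·CB
    A ↦ AC
    B ↦ CB
    C ↦ A

A->AC, B->CB, C->A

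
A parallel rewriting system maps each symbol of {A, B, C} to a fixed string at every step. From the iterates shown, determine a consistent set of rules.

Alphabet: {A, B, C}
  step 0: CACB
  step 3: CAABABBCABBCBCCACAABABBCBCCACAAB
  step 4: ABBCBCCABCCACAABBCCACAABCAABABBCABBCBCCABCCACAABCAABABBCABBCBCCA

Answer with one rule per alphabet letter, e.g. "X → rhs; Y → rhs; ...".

  step 3 ⇒ step 4: CAABABBCABBCBCCACAABABBCBCCACAAB ⇒ AB·BC·BC·CA·BC·CA·CA·AB·BC·CA·CA·AB·CA·AB·AB·BC·AB·BC·BC·CA·BC·CA·CA·AB·CA·AB·AB·BC·AB·BC·BC·CA
    A ↦ BC
    B ↦ CA
    C ↦ AB

A->BC, B->CA, C->AB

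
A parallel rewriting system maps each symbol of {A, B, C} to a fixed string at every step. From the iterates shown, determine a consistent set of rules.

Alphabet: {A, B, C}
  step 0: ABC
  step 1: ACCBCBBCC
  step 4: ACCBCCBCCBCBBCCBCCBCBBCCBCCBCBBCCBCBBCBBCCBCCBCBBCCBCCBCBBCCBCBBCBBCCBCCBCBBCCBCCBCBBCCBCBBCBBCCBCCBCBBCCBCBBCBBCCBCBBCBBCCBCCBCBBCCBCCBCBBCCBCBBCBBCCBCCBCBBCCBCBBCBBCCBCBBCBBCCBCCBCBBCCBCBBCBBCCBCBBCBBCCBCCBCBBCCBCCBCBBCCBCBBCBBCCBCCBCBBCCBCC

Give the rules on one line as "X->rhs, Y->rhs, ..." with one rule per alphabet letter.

  step 0 ⇒ step 1: ABC ⇒ ACC·BCB·BCC
    A ↦ ACC
    B ↦ BCB
    C ↦ BCC

A->ACC, B->BCB, C->BCC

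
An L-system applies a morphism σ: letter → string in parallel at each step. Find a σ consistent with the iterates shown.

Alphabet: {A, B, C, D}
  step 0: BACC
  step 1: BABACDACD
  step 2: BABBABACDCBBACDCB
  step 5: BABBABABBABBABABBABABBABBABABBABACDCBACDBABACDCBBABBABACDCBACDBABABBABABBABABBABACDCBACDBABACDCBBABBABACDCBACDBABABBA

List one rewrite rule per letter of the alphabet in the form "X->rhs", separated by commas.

A->B, B->BA, C->ACD, D->CB

  step 1 ⇒ step 2: BABACDACD ⇒ BA·B·BA·B·ACD·CB·B·ACD·CB
    A ↦ B
    B ↦ BA
    C ↦ ACD
    D ↦ CB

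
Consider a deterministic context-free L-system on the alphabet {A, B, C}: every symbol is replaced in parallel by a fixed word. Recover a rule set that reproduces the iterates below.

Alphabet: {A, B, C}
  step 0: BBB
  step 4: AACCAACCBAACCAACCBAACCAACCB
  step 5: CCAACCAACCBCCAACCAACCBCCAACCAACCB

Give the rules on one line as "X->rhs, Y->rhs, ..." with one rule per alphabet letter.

  step 4 ⇒ step 5: AACCAACCBAACCAACCBAACCAACCB ⇒ C·C·A·A·C·C·A·A·CCB·C·C·A·A·C·C·A·A·CCB·C·C·A·A·C·C·A·A·CCB
    A ↦ C
    B ↦ CCB
    C ↦ A

A->C, B->CCB, C->A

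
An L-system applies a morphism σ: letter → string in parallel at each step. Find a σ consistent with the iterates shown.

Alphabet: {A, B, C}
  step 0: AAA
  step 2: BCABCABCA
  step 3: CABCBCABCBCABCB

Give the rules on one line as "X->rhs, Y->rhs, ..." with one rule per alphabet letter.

A->CB, B->CA, C->B

  step 2 ⇒ step 3: BCABCABCA ⇒ CA·B·CB·CA·B·CB·CA·B·CB
    A ↦ CB
    B ↦ CA
    C ↦ B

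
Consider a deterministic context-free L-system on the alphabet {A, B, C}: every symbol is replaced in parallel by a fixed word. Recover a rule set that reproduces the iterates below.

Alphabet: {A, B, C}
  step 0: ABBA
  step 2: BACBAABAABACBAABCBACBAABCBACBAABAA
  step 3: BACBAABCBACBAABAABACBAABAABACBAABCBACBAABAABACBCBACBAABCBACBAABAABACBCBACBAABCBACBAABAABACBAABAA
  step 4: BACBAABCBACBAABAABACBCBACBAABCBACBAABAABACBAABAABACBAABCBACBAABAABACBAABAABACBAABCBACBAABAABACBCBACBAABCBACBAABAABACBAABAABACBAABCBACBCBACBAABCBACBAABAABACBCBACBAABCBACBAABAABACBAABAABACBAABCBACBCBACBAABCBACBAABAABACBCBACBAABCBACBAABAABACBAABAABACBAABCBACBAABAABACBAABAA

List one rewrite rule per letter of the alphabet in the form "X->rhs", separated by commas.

  step 3 ⇒ step 4: BACBAABCBACBAABAABACBAABAABACBAABCBACBAABAABACBCBACBAABCBACBAABAABACBCBACBAABCBACBAABAABACBAABAA ⇒ BAC·BAA·BC·BAC·BAA·BAA·BAC·BC·BAC·BAA·BC·BAC·BAA·BAA·BAC·BAA·BAA·BAC·BAA·BC·BAC·BAA·BAA·BAC·BAA·BAA·BAC·BAA·BC·BAC·BAA·BAA·BAC·BC·BAC·BAA·BC·BAC·BAA·BAA·BAC·BAA·BAA·BAC·BAA·BC·BAC·BC·BAC·BAA·BC·BAC·BAA·BAA·BAC·BC·BAC·BAA·BC·BAC·BAA·BAA·BAC·BAA·BAA·BAC·BAA·BC·BAC·BC·BAC·BAA·BC·BAC·BAA·BAA·BAC·BC·BAC·BAA·BC·BAC·BAA·BAA·BAC·BAA·BAA·BAC·BAA·BC·BAC·BAA·BAA·BAC·BAA·BAA
    A ↦ BAA
    B ↦ BAC
    C ↦ BC

A->BAA, B->BAC, C->BC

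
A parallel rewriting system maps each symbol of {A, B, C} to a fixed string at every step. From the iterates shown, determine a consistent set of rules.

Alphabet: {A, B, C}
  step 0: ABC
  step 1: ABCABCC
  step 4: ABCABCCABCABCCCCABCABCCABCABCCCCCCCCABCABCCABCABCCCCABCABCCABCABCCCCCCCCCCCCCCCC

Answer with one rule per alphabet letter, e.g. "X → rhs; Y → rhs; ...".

A->ABC, B->AB, C->CC

  step 0 ⇒ step 1: ABC ⇒ ABC·AB·CC
    A ↦ ABC
    B ↦ AB
    C ↦ CC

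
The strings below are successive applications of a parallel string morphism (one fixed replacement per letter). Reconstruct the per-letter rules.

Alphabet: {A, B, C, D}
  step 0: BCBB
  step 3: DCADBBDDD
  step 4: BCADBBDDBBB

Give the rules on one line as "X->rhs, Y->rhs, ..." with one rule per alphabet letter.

  step 3 ⇒ step 4: DCADBBDDD ⇒ B·CA·DB·B·D·D·B·B·B
    A ↦ DB
    B ↦ D
    C ↦ CA
    D ↦ B

A->DB, B->D, C->CA, D->B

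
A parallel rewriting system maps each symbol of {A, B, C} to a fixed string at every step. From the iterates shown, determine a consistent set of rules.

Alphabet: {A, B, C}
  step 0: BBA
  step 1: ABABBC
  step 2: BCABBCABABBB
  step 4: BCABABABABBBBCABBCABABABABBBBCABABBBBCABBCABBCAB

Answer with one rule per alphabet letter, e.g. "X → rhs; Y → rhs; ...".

A->BC, B->AB, C->BB

  step 1 ⇒ step 2: ABABBC ⇒ BC·AB·BC·AB·AB·BB
    A ↦ BC
    B ↦ AB
    C ↦ BB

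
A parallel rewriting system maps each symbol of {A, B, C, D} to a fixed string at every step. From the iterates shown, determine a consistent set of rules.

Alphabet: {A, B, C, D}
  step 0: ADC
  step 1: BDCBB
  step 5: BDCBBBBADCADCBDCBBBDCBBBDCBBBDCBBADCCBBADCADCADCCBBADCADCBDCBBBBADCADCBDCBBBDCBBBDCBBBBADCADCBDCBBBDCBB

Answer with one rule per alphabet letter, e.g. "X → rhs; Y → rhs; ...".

A->BD, B->ADC, C->BB, D->C

  step 0 ⇒ step 1: ADC ⇒ BD·C·BB
    A ↦ BD
    C ↦ BB
    D ↦ C
    B ↦ ADC  (constrained at step 1)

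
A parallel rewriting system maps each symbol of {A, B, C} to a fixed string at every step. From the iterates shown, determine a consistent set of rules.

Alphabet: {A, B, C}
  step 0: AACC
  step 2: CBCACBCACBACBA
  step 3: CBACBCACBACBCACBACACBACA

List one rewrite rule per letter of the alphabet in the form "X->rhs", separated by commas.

A->CA, B->A, C->CB

  step 2 ⇒ step 3: CBCACBCACBACBA ⇒ CB·A·CB·CA·CB·A·CB·CA·CB·A·CA·CB·A·CA
    A ↦ CA
    B ↦ A
    C ↦ CB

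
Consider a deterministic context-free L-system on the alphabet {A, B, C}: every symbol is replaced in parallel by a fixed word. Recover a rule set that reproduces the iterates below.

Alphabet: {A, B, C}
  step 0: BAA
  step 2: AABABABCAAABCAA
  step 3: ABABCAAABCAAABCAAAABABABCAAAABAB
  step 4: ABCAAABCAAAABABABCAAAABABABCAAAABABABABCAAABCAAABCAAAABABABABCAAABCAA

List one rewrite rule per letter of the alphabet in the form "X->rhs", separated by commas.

A->AB, B->CAA, C->A

  step 3 ⇒ step 4: ABABCAAABCAAABCAAAABABABCAAAABAB ⇒ AB·CAA·AB·CAA·A·AB·AB·AB·CAA·A·AB·AB·AB·CAA·A·AB·AB·AB·AB·CAA·AB·CAA·AB·CAA·A·AB·AB·AB·AB·CAA·AB·CAA
    A ↦ AB
    B ↦ CAA
    C ↦ A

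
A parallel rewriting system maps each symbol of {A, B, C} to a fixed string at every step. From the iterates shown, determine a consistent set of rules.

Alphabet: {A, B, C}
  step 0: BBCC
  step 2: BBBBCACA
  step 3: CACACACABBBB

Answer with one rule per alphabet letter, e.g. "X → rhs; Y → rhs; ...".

A->B, B->CA, C->B

  step 2 ⇒ step 3: BBBBCACA ⇒ CA·CA·CA·CA·B·B·B·B
    A ↦ B
    B ↦ CA
    C ↦ B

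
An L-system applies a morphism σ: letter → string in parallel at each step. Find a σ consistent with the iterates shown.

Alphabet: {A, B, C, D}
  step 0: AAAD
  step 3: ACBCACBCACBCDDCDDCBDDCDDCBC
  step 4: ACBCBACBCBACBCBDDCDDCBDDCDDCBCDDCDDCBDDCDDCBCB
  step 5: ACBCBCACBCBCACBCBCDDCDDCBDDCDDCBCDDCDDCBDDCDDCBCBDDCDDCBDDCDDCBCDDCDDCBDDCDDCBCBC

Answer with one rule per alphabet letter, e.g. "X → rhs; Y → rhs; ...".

A->AC, B->C, C->B, D->DDC

  step 4 ⇒ step 5: ACBCBACBCBACBCBDDCDDCBDDCDDCBCDDCDDCBDDCDDCBCB ⇒ AC·B·C·B·C·AC·B·C·B·C·AC·B·C·B·C·DDC·DDC·B·DDC·DDC·B·C·DDC·DDC·B·DDC·DDC·B·C·B·DDC·DDC·B·DDC·DDC·B·C·DDC·DDC·B·DDC·DDC·B·C·B·C
    A ↦ AC
    B ↦ C
    C ↦ B
    D ↦ DDC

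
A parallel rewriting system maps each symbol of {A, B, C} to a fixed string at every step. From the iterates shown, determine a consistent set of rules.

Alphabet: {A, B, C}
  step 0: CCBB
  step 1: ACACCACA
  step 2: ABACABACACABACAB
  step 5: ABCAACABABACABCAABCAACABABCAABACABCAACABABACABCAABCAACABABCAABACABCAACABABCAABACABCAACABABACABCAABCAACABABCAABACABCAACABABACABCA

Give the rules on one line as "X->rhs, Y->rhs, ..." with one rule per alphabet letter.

  step 1 ⇒ step 2: ACACCACA ⇒ AB·AC·AB·AC·AC·AB·AC·AB
    A ↦ AB
    C ↦ AC
  step 0 ⇒ step 1: CCBB ⇒ AC·AC·CA·CA
    B ↦ CA

A->AB, B->CA, C->AC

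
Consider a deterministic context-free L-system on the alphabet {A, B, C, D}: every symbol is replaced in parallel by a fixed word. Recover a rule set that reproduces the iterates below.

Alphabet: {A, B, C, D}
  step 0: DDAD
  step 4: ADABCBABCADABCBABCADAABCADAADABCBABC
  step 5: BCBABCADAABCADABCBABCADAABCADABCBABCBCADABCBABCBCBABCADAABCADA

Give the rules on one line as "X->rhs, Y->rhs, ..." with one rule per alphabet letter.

A->BC, B->A, C->DA, D->BA

  step 4 ⇒ step 5: ADABCBABCADABCBABCADAABCADAADABCBABC ⇒ BC·BA·BC·A·DA·A·BC·A·DA·BC·BA·BC·A·DA·A·BC·A·DA·BC·BA·BC·BC·A·DA·BC·BA·BC·BC·BA·BC·A·DA·A·BC·A·DA
    A ↦ BC
    B ↦ A
    C ↦ DA
    D ↦ BA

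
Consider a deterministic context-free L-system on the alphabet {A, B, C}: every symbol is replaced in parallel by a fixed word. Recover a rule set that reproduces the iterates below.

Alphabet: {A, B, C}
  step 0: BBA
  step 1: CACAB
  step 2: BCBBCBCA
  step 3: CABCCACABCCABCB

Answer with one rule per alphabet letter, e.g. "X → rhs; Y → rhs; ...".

  step 2 ⇒ step 3: BCBBCBCA ⇒ CA·BC·CA·CA·BC·CA·BC·B
    A ↦ B
    B ↦ CA
    C ↦ BC

A->B, B->CA, C->BC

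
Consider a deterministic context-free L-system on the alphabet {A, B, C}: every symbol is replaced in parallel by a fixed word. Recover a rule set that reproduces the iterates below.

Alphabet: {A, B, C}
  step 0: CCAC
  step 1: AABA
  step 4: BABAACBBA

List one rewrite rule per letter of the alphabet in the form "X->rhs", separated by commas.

A->B, B->AC, C->A

  step 0 ⇒ step 1: CCAC ⇒ A·A·B·A
    A ↦ B
    C ↦ A
    B ↦ AC  (constrained at step 1)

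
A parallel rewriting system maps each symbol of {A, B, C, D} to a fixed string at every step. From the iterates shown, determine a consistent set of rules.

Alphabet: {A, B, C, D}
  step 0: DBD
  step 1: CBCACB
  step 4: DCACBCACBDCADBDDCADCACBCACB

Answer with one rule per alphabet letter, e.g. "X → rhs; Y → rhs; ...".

  step 0 ⇒ step 1: DBD ⇒ CB·CA·CB
    B ↦ CA
    D ↦ CB
    A ↦ BD  (constrained at step 1)
    C ↦ D  (constrained at step 1)

A->BD, B->CA, C->D, D->CB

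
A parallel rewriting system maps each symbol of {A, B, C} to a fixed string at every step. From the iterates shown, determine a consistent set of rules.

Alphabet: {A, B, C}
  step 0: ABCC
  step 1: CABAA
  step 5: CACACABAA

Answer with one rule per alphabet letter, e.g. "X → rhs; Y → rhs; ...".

A->C, B->AB, C->A

  step 0 ⇒ step 1: ABCC ⇒ C·AB·A·A
    A ↦ C
    B ↦ AB
    C ↦ A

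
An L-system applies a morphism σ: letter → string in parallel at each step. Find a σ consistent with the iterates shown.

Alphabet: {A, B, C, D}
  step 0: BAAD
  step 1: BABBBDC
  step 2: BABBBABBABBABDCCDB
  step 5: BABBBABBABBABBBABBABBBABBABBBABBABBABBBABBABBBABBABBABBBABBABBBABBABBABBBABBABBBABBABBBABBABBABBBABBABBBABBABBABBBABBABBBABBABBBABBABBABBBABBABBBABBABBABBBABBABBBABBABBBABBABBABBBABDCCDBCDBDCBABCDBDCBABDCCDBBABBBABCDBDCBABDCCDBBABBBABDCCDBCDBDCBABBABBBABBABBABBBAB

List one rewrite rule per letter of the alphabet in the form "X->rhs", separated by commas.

  step 1 ⇒ step 2: BABBBDC ⇒ BAB·B·BAB·BAB·BAB·DC·CDB
    A ↦ B
    B ↦ BAB
    C ↦ CDB
    D ↦ DC

A->B, B->BAB, C->CDB, D->DC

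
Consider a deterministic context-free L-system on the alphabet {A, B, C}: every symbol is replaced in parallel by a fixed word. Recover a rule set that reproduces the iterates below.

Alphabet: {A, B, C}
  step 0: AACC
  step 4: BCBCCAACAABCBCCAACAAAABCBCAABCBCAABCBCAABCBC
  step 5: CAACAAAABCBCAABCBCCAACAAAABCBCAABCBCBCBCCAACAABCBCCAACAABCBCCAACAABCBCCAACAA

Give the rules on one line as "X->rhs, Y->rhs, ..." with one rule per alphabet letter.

A->BC, B->C, C->AA

  step 4 ⇒ step 5: BCBCCAACAABCBCCAACAAAABCBCAABCBCAABCBCAABCBC ⇒ C·AA·C·AA·AA·BC·BC·AA·BC·BC·C·AA·C·AA·AA·BC·BC·AA·BC·BC·BC·BC·C·AA·C·AA·BC·BC·C·AA·C·AA·BC·BC·C·AA·C·AA·BC·BC·C·AA·C·AA
    A ↦ BC
    B ↦ C
    C ↦ AA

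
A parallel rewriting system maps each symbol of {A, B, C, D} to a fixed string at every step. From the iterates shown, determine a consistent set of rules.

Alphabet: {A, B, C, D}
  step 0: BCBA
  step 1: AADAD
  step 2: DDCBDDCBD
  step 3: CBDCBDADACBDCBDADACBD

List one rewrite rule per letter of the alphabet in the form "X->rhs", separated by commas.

A->D, B->A, C->AD, D->CBD

  step 2 ⇒ step 3: DDCBDDCBD ⇒ CBD·CBD·AD·A·CBD·CBD·AD·A·CBD
    B ↦ A
    C ↦ AD
    D ↦ CBD
  step 0 ⇒ step 1: BCBA ⇒ A·AD·A·D
    A ↦ D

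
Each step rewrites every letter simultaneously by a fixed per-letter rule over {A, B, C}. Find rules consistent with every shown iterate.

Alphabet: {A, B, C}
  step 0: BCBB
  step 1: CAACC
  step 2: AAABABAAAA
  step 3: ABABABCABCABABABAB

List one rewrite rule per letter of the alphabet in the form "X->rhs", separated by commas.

A->AB, B->C, C->AA

  step 2 ⇒ step 3: AAABABAAAA ⇒ AB·AB·AB·C·AB·C·AB·AB·AB·AB
    A ↦ AB
    B ↦ C
  step 0 ⇒ step 1: BCBB ⇒ C·AA·C·C
    C ↦ AA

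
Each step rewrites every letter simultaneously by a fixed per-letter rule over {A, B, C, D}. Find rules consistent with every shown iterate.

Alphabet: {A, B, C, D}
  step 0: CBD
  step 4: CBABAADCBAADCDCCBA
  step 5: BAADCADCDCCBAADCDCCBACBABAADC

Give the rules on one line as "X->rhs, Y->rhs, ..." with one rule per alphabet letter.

A->DC, B->A, C->BA, D->C

  step 4 ⇒ step 5: CBABAADCBAADCDCCBA ⇒ BA·A·DC·A·DC·DC·C·BA·A·DC·DC·C·BA·C·BA·BA·A·DC
    A ↦ DC
    B ↦ A
    C ↦ BA
    D ↦ C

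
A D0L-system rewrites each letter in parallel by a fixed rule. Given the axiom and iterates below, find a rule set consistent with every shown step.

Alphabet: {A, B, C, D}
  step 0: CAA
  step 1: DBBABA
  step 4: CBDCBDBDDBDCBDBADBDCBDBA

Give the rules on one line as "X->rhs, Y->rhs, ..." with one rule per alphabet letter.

A->BA, B->D, C->DB, D->CB

  step 0 ⇒ step 1: CAA ⇒ DB·BA·BA
    A ↦ BA
    C ↦ DB
    B ↦ D  (constrained at step 1)
    D ↦ CB  (constrained at step 1)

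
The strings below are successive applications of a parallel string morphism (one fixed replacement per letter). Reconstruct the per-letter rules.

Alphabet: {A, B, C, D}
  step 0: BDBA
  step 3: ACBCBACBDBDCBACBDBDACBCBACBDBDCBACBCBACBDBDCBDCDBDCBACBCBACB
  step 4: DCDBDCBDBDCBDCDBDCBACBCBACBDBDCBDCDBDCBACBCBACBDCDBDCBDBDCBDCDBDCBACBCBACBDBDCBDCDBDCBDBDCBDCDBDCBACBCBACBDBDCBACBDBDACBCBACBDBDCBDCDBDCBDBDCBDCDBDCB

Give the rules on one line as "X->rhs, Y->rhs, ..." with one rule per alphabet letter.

  step 3 ⇒ step 4: ACBCBACBDBDCBACBDBDACBCBACBDBDCBACBCBACBDBDCBDCDBDCBACBCBACB ⇒ DC·DBD·CB·DBD·CB·DC·DBD·CB·ACB·CB·ACB·DBD·CB·DC·DBD·CB·ACB·CB·ACB·DC·DBD·CB·DBD·CB·DC·DBD·CB·ACB·CB·ACB·DBD·CB·DC·DBD·CB·DBD·CB·DC·DBD·CB·ACB·CB·ACB·DBD·CB·ACB·DBD·ACB·CB·ACB·DBD·CB·DC·DBD·CB·DBD·CB·DC·DBD·CB
    A ↦ DC
    B ↦ CB
    C ↦ DBD
    D ↦ ACB

A->DC, B->CB, C->DBD, D->ACB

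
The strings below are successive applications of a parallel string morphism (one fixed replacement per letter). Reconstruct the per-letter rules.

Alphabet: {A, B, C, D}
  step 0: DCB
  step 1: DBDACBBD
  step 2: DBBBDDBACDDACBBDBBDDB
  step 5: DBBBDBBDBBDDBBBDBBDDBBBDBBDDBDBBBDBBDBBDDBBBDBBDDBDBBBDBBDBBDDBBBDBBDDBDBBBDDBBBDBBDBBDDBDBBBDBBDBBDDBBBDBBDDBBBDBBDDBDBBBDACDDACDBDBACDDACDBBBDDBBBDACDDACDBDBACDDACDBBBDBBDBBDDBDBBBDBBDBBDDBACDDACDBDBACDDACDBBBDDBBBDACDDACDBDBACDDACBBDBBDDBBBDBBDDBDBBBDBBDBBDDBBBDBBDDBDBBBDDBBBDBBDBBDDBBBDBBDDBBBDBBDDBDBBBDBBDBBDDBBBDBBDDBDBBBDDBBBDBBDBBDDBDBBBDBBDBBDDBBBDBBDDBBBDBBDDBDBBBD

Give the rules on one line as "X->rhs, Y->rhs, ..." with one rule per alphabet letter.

A->ACD, B->BBD, C->DAC, D->DB

  step 1 ⇒ step 2: DBDACBBD ⇒ DB·BBD·DB·ACD·DAC·BBD·BBD·DB
    A ↦ ACD
    B ↦ BBD
    C ↦ DAC
    D ↦ DB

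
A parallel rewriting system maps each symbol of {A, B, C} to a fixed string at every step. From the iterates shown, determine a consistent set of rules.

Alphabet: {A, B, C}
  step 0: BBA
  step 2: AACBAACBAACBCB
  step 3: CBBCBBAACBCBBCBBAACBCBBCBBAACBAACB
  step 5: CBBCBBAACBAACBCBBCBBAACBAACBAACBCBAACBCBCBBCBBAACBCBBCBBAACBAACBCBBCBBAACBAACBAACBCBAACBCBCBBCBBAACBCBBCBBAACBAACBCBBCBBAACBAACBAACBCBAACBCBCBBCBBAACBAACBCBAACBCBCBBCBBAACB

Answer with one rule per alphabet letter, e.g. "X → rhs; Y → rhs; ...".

A->CBB, B->CB, C->AA

  step 2 ⇒ step 3: AACBAACBAACBCB ⇒ CBB·CBB·AA·CB·CBB·CBB·AA·CB·CBB·CBB·AA·CB·AA·CB
    A ↦ CBB
    B ↦ CB
    C ↦ AA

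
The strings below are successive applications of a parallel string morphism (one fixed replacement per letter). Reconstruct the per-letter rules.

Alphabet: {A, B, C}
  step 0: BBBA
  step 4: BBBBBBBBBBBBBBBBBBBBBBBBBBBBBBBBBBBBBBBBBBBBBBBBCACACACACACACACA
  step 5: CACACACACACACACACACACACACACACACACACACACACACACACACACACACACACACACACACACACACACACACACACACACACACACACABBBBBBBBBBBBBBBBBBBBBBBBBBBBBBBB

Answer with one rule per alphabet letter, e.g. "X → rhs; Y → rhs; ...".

A->BB, B->CA, C->BB

  step 4 ⇒ step 5: BBBBBBBBBBBBBBBBBBBBBBBBBBBBBBBBBBBBBBBBBBBBBBBBCACACACACACACACA ⇒ CA·CA·CA·CA·CA·CA·CA·CA·CA·CA·CA·CA·CA·CA·CA·CA·CA·CA·CA·CA·CA·CA·CA·CA·CA·CA·CA·CA·CA·CA·CA·CA·CA·CA·CA·CA·CA·CA·CA·CA·CA·CA·CA·CA·CA·CA·CA·CA·BB·BB·BB·BB·BB·BB·BB·BB·BB·BB·BB·BB·BB·BB·BB·BB
    A ↦ BB
    B ↦ CA
    C ↦ BB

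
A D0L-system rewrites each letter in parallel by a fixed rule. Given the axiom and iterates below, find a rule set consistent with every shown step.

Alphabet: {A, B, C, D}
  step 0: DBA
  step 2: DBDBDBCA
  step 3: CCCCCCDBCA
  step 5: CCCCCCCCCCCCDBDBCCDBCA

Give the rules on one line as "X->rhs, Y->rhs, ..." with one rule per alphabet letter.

A->CA, B->C, C->DB, D->C

  step 2 ⇒ step 3: DBDBDBCA ⇒ C·C·C·C·C·C·DB·CA
    A ↦ CA
    B ↦ C
    C ↦ DB
    D ↦ C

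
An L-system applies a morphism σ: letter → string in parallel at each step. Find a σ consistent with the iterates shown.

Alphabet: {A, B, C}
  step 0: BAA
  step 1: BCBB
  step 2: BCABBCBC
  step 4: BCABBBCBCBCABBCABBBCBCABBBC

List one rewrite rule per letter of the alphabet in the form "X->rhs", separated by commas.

  step 1 ⇒ step 2: BCBB ⇒ BC·AB·BC·BC
    B ↦ BC
    C ↦ AB
  step 0 ⇒ step 1: BAA ⇒ BC·B·B
    A ↦ B

A->B, B->BC, C->AB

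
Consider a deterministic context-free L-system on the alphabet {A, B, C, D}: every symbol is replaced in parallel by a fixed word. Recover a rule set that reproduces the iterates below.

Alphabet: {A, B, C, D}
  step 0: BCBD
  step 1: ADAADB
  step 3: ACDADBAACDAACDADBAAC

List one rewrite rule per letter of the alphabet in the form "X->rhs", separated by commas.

A->AC, B->A, C->DA, D->DB

  step 0 ⇒ step 1: BCBD ⇒ A·DA·A·DB
    B ↦ A
    C ↦ DA
    D ↦ DB
    A ↦ AC  (constrained at step 1)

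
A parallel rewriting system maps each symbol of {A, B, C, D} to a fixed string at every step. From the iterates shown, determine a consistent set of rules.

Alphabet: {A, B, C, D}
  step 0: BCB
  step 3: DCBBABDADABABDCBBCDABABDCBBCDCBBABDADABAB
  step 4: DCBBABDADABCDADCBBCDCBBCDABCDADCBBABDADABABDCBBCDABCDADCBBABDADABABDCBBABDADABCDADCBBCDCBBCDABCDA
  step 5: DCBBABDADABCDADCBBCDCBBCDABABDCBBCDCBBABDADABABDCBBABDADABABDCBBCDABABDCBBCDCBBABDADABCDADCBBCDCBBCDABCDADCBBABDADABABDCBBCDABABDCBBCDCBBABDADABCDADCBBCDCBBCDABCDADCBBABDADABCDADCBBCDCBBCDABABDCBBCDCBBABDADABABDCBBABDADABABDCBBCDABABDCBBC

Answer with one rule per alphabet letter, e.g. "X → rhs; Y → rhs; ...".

A->BC, B->DA, C->BAB, D->DCB

  step 4 ⇒ step 5: DCBBABDADABCDADCBBCDCBBCDABCDADCBBABDADABABDCBBCDABCDADCBBABDADABABDCBBABDADABCDADCBBCDCBBCDABCDA ⇒ DCB·BAB·DA·DA·BC·DA·DCB·BC·DCB·BC·DA·BAB·DCB·BC·DCB·BAB·DA·DA·BAB·DCB·BAB·DA·DA·BAB·DCB·BC·DA·BAB·DCB·BC·DCB·BAB·DA·DA·BC·DA·DCB·BC·DCB·BC·DA·BC·DA·DCB·BAB·DA·DA·BAB·DCB·BC·DA·BAB·DCB·BC·DCB·BAB·DA·DA·BC·DA·DCB·BC·DCB·BC·DA·BC·DA·DCB·BAB·DA·DA·BC·DA·DCB·BC·DCB·BC·DA·BAB·DCB·BC·DCB·BAB·DA·DA·BAB·DCB·BAB·DA·DA·BAB·DCB·BC·DA·BAB·DCB·BC
    A ↦ BC
    B ↦ DA
    C ↦ BAB
    D ↦ DCB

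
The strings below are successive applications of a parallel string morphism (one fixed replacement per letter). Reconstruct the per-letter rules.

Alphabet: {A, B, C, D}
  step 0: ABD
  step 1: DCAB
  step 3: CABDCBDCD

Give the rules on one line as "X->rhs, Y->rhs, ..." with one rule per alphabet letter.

  step 0 ⇒ step 1: ABD ⇒ D·CA·B
    A ↦ D
    B ↦ CA
    D ↦ B
    C ↦ DC  (constrained at step 1)

A->D, B->CA, C->DC, D->B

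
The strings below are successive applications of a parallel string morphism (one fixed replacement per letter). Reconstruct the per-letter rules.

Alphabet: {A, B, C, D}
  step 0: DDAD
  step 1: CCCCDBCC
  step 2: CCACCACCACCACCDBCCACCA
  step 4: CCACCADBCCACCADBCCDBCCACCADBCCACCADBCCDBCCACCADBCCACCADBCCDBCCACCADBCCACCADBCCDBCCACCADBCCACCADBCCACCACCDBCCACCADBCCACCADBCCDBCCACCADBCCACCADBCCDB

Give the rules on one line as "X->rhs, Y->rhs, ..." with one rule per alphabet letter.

A->DB, B->DB, C->CCA, D->CC

  step 1 ⇒ step 2: CCCCDBCC ⇒ CCA·CCA·CCA·CCA·CC·DB·CCA·CCA
    B ↦ DB
    C ↦ CCA
    D ↦ CC
  step 0 ⇒ step 1: DDAD ⇒ CC·CC·DB·CC
    A ↦ DB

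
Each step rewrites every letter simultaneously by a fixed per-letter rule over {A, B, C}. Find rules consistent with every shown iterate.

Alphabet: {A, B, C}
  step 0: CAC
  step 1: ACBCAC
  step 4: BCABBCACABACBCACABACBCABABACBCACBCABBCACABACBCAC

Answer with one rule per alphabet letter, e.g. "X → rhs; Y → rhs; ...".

  step 0 ⇒ step 1: CAC ⇒ AC·BC·AC
    A ↦ BC
    C ↦ AC
    B ↦ AB  (constrained at step 1)

A->BC, B->AB, C->AC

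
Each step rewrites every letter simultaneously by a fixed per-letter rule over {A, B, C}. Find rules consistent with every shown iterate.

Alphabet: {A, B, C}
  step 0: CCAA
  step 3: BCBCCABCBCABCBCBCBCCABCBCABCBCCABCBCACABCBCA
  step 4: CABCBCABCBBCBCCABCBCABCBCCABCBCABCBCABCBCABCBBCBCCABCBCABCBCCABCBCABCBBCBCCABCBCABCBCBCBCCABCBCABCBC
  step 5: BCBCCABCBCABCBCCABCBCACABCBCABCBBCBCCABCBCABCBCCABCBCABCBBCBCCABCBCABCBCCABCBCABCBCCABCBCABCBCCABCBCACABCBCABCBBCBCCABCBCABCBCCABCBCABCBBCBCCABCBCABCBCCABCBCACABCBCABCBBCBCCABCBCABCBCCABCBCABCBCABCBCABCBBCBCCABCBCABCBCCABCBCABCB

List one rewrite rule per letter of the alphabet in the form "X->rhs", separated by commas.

  step 4 ⇒ step 5: CABCBCABCBBCBCCABCBCABCBCCABCBCABCBCABCBCABCBBCBCCABCBCABCBCCABCBCABCBBCBCCABCBCABCBCBCBCCABCBCABCBC ⇒ BCB·C·CA·BCB·CA·BCB·C·CA·BCB·CA·CA·BCB·CA·BCB·BCB·C·CA·BCB·CA·BCB·C·CA·BCB·CA·BCB·BCB·C·CA·BCB·CA·BCB·C·CA·BCB·CA·BCB·C·CA·BCB·CA·BCB·C·CA·BCB·CA·CA·BCB·CA·BCB·BCB·C·CA·BCB·CA·BCB·C·CA·BCB·CA·BCB·BCB·C·CA·BCB·CA·BCB·C·CA·BCB·CA·CA·BCB·CA·BCB·BCB·C·CA·BCB·CA·BCB·C·CA·BCB·CA·BCB·CA·BCB·CA·BCB·BCB·C·CA·BCB·CA·BCB·C·CA·BCB·CA·BCB
    A ↦ C
    B ↦ CA
    C ↦ BCB

A->C, B->CA, C->BCB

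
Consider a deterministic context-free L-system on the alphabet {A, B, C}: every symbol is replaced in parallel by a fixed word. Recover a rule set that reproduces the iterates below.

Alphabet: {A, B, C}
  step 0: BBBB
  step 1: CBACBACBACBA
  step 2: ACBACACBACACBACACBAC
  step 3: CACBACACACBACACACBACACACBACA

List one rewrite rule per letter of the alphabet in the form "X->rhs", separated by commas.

  step 2 ⇒ step 3: ACBACACBACACBACACBAC ⇒ C·A·CBA·C·A·C·A·CBA·C·A·C·A·CBA·C·A·C·A·CBA·C·A
    A ↦ C
    B ↦ CBA
    C ↦ A

A->C, B->CBA, C->A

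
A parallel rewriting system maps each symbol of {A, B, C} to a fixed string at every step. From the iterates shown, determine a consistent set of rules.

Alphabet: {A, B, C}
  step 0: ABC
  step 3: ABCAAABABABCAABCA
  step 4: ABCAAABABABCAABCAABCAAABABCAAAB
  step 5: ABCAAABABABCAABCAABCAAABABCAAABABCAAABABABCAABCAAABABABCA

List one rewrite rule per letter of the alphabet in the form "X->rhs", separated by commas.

  step 4 ⇒ step 5: ABCAAABABABCAABCAABCAAABABCAAAB ⇒ AB·CA·A·AB·AB·AB·CA·AB·CA·AB·CA·A·AB·AB·CA·A·AB·AB·CA·A·AB·AB·AB·CA·AB·CA·A·AB·AB·AB·CA
    A ↦ AB
    B ↦ CA
    C ↦ A

A->AB, B->CA, C->A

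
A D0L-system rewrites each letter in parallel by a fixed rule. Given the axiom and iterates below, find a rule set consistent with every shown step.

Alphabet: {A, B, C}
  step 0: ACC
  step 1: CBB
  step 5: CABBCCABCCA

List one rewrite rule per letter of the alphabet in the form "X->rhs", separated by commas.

  step 0 ⇒ step 1: ACC ⇒ C·B·B
    A ↦ C
    C ↦ B
    B ↦ CA  (constrained at step 1)

A->C, B->CA, C->B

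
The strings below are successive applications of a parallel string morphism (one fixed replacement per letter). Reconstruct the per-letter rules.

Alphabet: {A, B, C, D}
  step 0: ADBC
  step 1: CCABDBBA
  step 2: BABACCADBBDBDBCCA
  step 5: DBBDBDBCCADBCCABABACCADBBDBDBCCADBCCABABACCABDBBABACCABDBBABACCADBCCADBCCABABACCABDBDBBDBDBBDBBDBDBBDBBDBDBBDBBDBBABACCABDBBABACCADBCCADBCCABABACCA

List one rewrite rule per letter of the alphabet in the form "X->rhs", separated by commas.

A->CCA, B->DB, C->BA, D->B

  step 1 ⇒ step 2: CCABDBBA ⇒ BA·BA·CCA·DB·B·DB·DB·CCA
    A ↦ CCA
    B ↦ DB
    C ↦ BA
    D ↦ B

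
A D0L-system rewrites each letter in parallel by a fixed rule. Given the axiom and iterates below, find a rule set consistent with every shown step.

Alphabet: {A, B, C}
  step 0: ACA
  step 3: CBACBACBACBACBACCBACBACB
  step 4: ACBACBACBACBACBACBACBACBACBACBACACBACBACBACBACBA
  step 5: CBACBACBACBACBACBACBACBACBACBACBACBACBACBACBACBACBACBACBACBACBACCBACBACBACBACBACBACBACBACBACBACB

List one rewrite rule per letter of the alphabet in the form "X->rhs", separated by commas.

  step 4 ⇒ step 5: ACBACBACBACBACBACBACBACBACBACBACACBACBACBACBACBA ⇒ CB·AC·BA·CB·AC·BA·CB·AC·BA·CB·AC·BA·CB·AC·BA·CB·AC·BA·CB·AC·BA·CB·AC·BA·CB·AC·BA·CB·AC·BA·CB·AC·CB·AC·BA·CB·AC·BA·CB·AC·BA·CB·AC·BA·CB·AC·BA·CB
    A ↦ CB
    B ↦ BA
    C ↦ AC

A->CB, B->BA, C->AC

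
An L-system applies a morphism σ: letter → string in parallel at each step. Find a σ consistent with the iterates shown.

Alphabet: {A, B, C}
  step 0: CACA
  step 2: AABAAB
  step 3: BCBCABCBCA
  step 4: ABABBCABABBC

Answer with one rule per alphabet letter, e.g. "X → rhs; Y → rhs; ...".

A->BC, B->A, C->B

  step 3 ⇒ step 4: BCBCABCBCA ⇒ A·B·A·B·BC·A·B·A·B·BC
    A ↦ BC
    B ↦ A
    C ↦ B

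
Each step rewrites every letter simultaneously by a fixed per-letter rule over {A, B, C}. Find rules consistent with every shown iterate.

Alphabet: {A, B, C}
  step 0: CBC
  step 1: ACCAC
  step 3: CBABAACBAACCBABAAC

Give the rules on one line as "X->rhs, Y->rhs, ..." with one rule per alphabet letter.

  step 0 ⇒ step 1: CBC ⇒ AC·C·AC
    B ↦ C
    C ↦ AC
    A ↦ BA  (constrained at step 1)

A->BA, B->C, C->AC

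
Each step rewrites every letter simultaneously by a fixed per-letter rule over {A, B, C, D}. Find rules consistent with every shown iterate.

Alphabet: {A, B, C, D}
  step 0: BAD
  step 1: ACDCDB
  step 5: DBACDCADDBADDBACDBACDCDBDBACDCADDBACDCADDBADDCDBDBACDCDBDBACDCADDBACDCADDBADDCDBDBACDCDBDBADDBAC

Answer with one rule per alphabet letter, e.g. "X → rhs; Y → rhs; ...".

  step 0 ⇒ step 1: BAD ⇒ AC·DC·DB
    A ↦ DC
    B ↦ AC
    D ↦ DB
    C ↦ AD  (constrained at step 1)

A->DC, B->AC, C->AD, D->DB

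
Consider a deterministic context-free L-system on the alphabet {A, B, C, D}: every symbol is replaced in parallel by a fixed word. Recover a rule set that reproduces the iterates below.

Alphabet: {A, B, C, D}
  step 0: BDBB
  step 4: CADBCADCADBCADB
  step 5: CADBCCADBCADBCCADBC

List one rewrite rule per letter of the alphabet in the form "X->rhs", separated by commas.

A->D, B->C, C->CA, D->B

  step 4 ⇒ step 5: CADBCADCADBCADB ⇒ CA·D·B·C·CA·D·B·CA·D·B·C·CA·D·B·C
    A ↦ D
    B ↦ C
    C ↦ CA
    D ↦ B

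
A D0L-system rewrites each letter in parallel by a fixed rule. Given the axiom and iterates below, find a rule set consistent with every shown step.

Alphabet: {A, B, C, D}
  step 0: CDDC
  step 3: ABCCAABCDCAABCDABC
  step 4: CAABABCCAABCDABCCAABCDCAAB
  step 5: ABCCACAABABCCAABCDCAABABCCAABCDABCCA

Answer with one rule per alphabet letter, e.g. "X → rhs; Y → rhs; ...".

  step 4 ⇒ step 5: CAABABCCAABCDABCCAABCDCAAB ⇒ AB·C·C·A·C·A·AB·AB·C·C·A·AB·CD·C·A·AB·AB·C·C·A·AB·CD·AB·C·C·A
    A ↦ C
    B ↦ A
    C ↦ AB
    D ↦ CD

A->C, B->A, C->AB, D->CD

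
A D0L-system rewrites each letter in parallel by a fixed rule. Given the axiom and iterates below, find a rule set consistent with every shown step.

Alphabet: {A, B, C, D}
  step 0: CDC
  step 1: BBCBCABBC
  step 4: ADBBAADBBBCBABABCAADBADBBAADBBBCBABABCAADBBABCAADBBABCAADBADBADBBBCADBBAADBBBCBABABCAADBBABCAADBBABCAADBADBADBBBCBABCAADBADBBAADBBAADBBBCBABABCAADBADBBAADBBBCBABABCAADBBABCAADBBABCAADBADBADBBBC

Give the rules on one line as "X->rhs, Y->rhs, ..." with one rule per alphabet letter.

  step 0 ⇒ step 1: CDC ⇒ BBC·BCA·BBC
    C ↦ BBC
    D ↦ BCA
    A ↦ BA  (constrained at step 1)
    B ↦ ADB  (constrained at step 1)

A->BA, B->ADB, C->BBC, D->BCA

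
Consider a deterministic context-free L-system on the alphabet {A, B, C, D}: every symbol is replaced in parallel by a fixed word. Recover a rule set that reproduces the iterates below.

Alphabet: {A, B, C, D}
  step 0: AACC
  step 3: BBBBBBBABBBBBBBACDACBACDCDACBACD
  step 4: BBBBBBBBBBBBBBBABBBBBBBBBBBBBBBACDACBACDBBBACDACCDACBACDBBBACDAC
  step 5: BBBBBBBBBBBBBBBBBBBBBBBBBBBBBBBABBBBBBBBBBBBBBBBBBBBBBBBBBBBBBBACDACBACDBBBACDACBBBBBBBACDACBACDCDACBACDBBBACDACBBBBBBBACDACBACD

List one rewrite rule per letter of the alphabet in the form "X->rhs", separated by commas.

A->BA, B->BB, C->CD, D->AC

  step 4 ⇒ step 5: BBBBBBBBBBBBBBBABBBBBBBBBBBBBBBACDACBACDBBBACDACCDACBACDBBBACDAC ⇒ BB·BB·BB·BB·BB·BB·BB·BB·BB·BB·BB·BB·BB·BB·BB·BA·BB·BB·BB·BB·BB·BB·BB·BB·BB·BB·BB·BB·BB·BB·BB·BA·CD·AC·BA·CD·BB·BA·CD·AC·BB·BB·BB·BA·CD·AC·BA·CD·CD·AC·BA·CD·BB·BA·CD·AC·BB·BB·BB·BA·CD·AC·BA·CD
    A ↦ BA
    B ↦ BB
    C ↦ CD
    D ↦ AC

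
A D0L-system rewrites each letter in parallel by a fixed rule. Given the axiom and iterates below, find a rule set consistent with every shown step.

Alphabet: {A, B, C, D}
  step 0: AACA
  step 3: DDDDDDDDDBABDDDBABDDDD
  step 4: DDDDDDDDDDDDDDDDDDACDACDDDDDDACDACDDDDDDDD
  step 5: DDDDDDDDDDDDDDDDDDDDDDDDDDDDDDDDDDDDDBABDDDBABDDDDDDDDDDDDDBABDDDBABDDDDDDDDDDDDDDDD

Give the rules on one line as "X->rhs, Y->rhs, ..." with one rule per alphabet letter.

A->D, B->AC, C->BAB, D->DD

  step 4 ⇒ step 5: DDDDDDDDDDDDDDDDDDACDACDDDDDDACDACDDDDDDDD ⇒ DD·DD·DD·DD·DD·DD·DD·DD·DD·DD·DD·DD·DD·DD·DD·DD·DD·DD·D·BAB·DD·D·BAB·DD·DD·DD·DD·DD·DD·D·BAB·DD·D·BAB·DD·DD·DD·DD·DD·DD·DD·DD
    A ↦ D
    C ↦ BAB
    D ↦ DD
  step 3 ⇒ step 4: DDDDDDDDDBABDDDBABDDDD ⇒ DD·DD·DD·DD·DD·DD·DD·DD·DD·AC·D·AC·DD·DD·DD·AC·D·AC·DD·DD·DD·DD
    B ↦ AC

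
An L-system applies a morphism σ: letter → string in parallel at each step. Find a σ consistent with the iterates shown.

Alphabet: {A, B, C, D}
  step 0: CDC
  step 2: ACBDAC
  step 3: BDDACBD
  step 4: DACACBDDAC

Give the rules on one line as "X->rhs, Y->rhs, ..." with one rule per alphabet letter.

A->B, B->D, C->D, D->AC

  step 3 ⇒ step 4: BDDACBD ⇒ D·AC·AC·B·D·D·AC
    A ↦ B
    B ↦ D
    C ↦ D
    D ↦ AC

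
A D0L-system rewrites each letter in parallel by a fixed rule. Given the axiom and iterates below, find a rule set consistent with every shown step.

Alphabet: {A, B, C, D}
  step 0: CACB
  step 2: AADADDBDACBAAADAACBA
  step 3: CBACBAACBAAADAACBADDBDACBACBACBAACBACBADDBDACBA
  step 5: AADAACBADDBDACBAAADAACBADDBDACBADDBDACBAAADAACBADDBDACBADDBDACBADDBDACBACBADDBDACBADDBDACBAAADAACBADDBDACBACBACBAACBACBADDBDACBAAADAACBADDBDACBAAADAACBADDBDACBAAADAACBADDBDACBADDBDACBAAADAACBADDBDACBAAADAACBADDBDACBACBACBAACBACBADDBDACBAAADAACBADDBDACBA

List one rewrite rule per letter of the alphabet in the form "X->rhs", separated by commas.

  step 2 ⇒ step 3: AADADDBDACBAAADAACBA ⇒ CBA·CBA·A·CBA·A·A·DA·A·CBA·DDB·DA·CBA·CBA·CBA·A·CBA·CBA·DDB·DA·CBA
    A ↦ CBA
    B ↦ DA
    C ↦ DDB
    D ↦ A

A->CBA, B->DA, C->DDB, D->A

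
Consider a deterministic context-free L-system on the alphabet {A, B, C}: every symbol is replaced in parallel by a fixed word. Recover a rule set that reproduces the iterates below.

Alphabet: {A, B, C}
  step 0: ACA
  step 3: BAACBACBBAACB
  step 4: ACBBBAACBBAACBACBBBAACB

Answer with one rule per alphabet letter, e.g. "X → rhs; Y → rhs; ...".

A->B, B->ACB, C->A

  step 3 ⇒ step 4: BAACBACBBAACB ⇒ ACB·B·B·A·ACB·B·A·ACB·ACB·B·B·A·ACB
    A ↦ B
    B ↦ ACB
    C ↦ A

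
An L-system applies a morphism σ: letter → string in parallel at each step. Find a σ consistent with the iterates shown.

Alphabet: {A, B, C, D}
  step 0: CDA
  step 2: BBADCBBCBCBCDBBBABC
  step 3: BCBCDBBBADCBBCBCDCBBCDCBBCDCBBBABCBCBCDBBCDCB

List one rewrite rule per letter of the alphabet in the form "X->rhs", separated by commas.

  step 2 ⇒ step 3: BBADCBBCBCBCDBBBABC ⇒ BC·BC·DB·BBA·DCB·BC·BC·DCB·BC·DCB·BC·DCB·BBA·BC·BC·BC·DB·BC·DCB
    A ↦ DB
    B ↦ BC
    C ↦ DCB
    D ↦ BBA

A->DB, B->BC, C->DCB, D->BBA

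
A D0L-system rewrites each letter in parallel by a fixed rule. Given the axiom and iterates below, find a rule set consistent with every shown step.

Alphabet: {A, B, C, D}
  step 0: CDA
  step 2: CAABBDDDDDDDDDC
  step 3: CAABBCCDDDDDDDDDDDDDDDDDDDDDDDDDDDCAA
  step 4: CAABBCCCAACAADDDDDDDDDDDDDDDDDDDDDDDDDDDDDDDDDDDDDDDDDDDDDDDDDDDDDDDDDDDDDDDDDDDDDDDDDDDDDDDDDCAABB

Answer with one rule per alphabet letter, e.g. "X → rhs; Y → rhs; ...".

  step 3 ⇒ step 4: CAABBCCDDDDDDDDDDDDDDDDDDDDDDDDDDDCAA ⇒ CAA·B·B·C·C·CAA·CAA·DDD·DDD·DDD·DDD·DDD·DDD·DDD·DDD·DDD·DDD·DDD·DDD·DDD·DDD·DDD·DDD·DDD·DDD·DDD·DDD·DDD·DDD·DDD·DDD·DDD·DDD·DDD·CAA·B·B
    A ↦ B
    B ↦ C
    C ↦ CAA
    D ↦ DDD

A->B, B->C, C->CAA, D->DDD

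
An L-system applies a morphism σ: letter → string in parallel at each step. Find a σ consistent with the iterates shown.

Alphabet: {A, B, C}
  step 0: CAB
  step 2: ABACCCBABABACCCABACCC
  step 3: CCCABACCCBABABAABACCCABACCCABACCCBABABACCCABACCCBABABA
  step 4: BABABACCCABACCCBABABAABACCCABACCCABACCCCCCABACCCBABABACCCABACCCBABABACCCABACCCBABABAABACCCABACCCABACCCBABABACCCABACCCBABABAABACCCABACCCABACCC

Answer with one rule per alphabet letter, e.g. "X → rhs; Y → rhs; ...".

A->CCC, B->ABA, C->BA

  step 3 ⇒ step 4: CCCABACCCBABABAABACCCABACCCABACCCBABABACCCABACCCBABABA ⇒ BA·BA·BA·CCC·ABA·CCC·BA·BA·BA·ABA·CCC·ABA·CCC·ABA·CCC·CCC·ABA·CCC·BA·BA·BA·CCC·ABA·CCC·BA·BA·BA·CCC·ABA·CCC·BA·BA·BA·ABA·CCC·ABA·CCC·ABA·CCC·BA·BA·BA·CCC·ABA·CCC·BA·BA·BA·ABA·CCC·ABA·CCC·ABA·CCC
    A ↦ CCC
    B ↦ ABA
    C ↦ BA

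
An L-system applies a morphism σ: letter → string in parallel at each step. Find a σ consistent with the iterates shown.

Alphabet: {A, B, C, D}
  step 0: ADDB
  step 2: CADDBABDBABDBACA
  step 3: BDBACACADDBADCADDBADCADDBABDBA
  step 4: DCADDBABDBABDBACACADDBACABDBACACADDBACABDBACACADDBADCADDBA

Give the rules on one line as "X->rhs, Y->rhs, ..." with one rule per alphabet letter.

A->DBA, B->D, C->B, D->CA

  step 3 ⇒ step 4: BDBACACADDBADCADDBADCADDBABDBA ⇒ D·CA·D·DBA·B·DBA·B·DBA·CA·CA·D·DBA·CA·B·DBA·CA·CA·D·DBA·CA·B·DBA·CA·CA·D·DBA·D·CA·D·DBA
    A ↦ DBA
    B ↦ D
    C ↦ B
    D ↦ CA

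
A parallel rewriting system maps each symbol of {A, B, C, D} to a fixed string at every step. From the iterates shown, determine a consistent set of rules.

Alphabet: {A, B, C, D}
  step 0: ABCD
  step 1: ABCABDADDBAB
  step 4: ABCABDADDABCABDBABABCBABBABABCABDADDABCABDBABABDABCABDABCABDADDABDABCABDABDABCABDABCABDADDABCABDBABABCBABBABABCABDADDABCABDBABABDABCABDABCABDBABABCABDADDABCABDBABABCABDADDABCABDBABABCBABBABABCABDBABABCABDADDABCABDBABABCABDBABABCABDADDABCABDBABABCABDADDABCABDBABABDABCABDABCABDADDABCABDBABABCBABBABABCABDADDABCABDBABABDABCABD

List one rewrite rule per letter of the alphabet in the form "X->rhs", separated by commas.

A->ABC, B->ABD, C->ADD, D->BAB

  step 0 ⇒ step 1: ABCD ⇒ ABC·ABD·ADD·BAB
    A ↦ ABC
    B ↦ ABD
    C ↦ ADD
    D ↦ BAB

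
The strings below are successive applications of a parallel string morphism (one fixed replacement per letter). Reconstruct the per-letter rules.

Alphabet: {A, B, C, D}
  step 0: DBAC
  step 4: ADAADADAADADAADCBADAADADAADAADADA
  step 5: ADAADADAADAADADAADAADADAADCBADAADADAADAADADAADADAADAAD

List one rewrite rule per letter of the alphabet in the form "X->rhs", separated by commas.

  step 4 ⇒ step 5: ADAADADAADADAADCBADAADADAADAADADA ⇒ AD·A·AD·AD·A·AD·A·AD·AD·A·AD·A·AD·AD·A·AD·CB·AD·A·AD·AD·A·AD·A·AD·AD·A·AD·AD·A·AD·A·AD
    A ↦ AD
    B ↦ CB
    C ↦ AD
    D ↦ A

A->AD, B->CB, C->AD, D->A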